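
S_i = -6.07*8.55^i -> [-6.07, -51.9, -443.73, -3793.91, -32437.93]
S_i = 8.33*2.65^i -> [8.33, 22.07, 58.5, 155.02, 410.8]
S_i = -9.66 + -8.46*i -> [-9.66, -18.12, -26.58, -35.04, -43.5]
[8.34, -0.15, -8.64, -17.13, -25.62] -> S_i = 8.34 + -8.49*i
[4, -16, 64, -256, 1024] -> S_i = 4*-4^i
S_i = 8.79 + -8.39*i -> [8.79, 0.4, -7.99, -16.38, -24.77]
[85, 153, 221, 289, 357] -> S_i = 85 + 68*i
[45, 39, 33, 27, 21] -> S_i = 45 + -6*i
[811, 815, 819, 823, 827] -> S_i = 811 + 4*i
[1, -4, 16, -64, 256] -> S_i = 1*-4^i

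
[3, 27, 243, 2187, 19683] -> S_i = 3*9^i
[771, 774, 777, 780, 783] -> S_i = 771 + 3*i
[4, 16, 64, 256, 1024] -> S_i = 4*4^i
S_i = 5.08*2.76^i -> [5.08, 14.02, 38.7, 106.8, 294.78]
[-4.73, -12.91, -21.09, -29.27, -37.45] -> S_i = -4.73 + -8.18*i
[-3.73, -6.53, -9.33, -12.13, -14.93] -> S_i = -3.73 + -2.80*i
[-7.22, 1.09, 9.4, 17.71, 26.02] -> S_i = -7.22 + 8.31*i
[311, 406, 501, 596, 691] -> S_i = 311 + 95*i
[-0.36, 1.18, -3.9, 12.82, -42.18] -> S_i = -0.36*(-3.29)^i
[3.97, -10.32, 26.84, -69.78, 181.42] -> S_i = 3.97*(-2.60)^i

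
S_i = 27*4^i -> [27, 108, 432, 1728, 6912]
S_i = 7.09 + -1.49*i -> [7.09, 5.6, 4.11, 2.62, 1.13]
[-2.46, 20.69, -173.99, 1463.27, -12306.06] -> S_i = -2.46*(-8.41)^i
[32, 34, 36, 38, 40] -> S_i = 32 + 2*i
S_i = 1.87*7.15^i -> [1.87, 13.37, 95.6, 683.53, 4887.26]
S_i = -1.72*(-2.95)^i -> [-1.72, 5.07, -14.97, 44.16, -130.26]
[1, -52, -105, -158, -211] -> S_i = 1 + -53*i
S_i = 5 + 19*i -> [5, 24, 43, 62, 81]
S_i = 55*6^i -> [55, 330, 1980, 11880, 71280]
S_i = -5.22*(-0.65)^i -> [-5.22, 3.39, -2.21, 1.43, -0.93]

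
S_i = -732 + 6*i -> [-732, -726, -720, -714, -708]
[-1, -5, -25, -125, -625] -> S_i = -1*5^i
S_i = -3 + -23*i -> [-3, -26, -49, -72, -95]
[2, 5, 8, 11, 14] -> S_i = 2 + 3*i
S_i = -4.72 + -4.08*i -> [-4.72, -8.8, -12.88, -16.96, -21.04]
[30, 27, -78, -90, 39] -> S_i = Random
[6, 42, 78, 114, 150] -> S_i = 6 + 36*i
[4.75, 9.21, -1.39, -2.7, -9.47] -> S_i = Random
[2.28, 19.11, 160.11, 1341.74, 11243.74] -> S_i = 2.28*8.38^i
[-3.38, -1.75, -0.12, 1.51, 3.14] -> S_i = -3.38 + 1.63*i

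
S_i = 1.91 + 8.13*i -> [1.91, 10.04, 18.17, 26.3, 34.43]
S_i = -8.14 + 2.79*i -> [-8.14, -5.35, -2.56, 0.23, 3.02]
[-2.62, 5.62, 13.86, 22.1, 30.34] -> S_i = -2.62 + 8.24*i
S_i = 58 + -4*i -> [58, 54, 50, 46, 42]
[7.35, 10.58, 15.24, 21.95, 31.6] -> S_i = 7.35*1.44^i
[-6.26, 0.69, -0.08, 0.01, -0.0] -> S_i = -6.26*(-0.11)^i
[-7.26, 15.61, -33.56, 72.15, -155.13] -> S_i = -7.26*(-2.15)^i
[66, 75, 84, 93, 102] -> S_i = 66 + 9*i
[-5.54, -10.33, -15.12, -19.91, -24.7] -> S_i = -5.54 + -4.79*i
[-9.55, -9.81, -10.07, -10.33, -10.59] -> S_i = -9.55 + -0.26*i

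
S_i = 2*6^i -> [2, 12, 72, 432, 2592]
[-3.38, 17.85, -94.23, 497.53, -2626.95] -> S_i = -3.38*(-5.28)^i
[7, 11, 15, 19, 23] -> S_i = 7 + 4*i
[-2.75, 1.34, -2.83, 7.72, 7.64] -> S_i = Random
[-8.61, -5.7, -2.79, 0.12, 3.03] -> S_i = -8.61 + 2.91*i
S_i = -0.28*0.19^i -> [-0.28, -0.05, -0.01, -0.0, -0.0]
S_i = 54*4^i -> [54, 216, 864, 3456, 13824]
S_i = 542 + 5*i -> [542, 547, 552, 557, 562]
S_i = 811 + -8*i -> [811, 803, 795, 787, 779]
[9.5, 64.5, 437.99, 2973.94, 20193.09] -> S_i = 9.50*6.79^i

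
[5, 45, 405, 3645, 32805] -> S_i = 5*9^i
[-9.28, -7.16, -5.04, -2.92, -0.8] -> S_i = -9.28 + 2.12*i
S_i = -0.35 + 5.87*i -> [-0.35, 5.52, 11.39, 17.26, 23.13]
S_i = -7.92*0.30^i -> [-7.92, -2.38, -0.71, -0.21, -0.06]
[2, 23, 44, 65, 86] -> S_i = 2 + 21*i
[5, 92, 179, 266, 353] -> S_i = 5 + 87*i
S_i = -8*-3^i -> [-8, 24, -72, 216, -648]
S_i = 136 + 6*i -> [136, 142, 148, 154, 160]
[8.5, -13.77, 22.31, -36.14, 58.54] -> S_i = 8.50*(-1.62)^i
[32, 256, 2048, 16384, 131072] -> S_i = 32*8^i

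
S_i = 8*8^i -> [8, 64, 512, 4096, 32768]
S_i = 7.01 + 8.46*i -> [7.01, 15.47, 23.93, 32.39, 40.85]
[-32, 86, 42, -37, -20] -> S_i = Random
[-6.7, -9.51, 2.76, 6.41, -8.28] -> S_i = Random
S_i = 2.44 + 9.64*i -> [2.44, 12.08, 21.72, 31.36, 41.0]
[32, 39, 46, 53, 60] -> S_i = 32 + 7*i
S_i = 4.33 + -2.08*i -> [4.33, 2.25, 0.17, -1.91, -3.99]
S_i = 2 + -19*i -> [2, -17, -36, -55, -74]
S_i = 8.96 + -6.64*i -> [8.96, 2.32, -4.32, -10.96, -17.6]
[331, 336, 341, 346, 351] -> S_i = 331 + 5*i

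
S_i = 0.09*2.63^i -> [0.09, 0.24, 0.62, 1.64, 4.31]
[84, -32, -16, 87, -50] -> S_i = Random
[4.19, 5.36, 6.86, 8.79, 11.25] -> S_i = 4.19*1.28^i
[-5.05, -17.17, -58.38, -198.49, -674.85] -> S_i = -5.05*3.40^i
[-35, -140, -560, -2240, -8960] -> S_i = -35*4^i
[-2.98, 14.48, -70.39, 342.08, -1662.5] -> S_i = -2.98*(-4.86)^i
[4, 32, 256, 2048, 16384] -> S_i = 4*8^i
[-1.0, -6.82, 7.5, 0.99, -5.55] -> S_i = Random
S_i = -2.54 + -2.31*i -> [-2.54, -4.85, -7.16, -9.47, -11.78]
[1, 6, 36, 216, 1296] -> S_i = 1*6^i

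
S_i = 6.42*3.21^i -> [6.42, 20.61, 66.15, 212.35, 681.64]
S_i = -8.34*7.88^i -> [-8.34, -65.72, -517.87, -4080.79, -32156.66]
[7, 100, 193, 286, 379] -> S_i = 7 + 93*i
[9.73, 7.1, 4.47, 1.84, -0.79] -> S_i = 9.73 + -2.63*i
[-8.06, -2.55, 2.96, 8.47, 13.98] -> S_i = -8.06 + 5.51*i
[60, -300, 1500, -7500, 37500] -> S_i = 60*-5^i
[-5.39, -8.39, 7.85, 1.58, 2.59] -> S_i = Random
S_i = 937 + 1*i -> [937, 938, 939, 940, 941]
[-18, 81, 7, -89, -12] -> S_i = Random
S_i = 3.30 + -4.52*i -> [3.3, -1.22, -5.74, -10.26, -14.78]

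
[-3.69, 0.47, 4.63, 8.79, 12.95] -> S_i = -3.69 + 4.16*i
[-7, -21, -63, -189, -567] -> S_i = -7*3^i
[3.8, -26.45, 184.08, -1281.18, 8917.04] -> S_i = 3.80*(-6.96)^i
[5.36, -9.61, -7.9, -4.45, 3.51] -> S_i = Random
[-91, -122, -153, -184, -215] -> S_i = -91 + -31*i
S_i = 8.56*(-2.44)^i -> [8.56, -20.89, 50.96, -124.35, 303.41]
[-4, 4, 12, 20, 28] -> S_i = -4 + 8*i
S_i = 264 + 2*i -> [264, 266, 268, 270, 272]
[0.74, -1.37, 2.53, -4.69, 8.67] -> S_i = 0.74*(-1.85)^i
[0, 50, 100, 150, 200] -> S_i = 0 + 50*i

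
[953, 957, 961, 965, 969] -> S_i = 953 + 4*i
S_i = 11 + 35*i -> [11, 46, 81, 116, 151]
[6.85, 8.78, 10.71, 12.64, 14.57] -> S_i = 6.85 + 1.93*i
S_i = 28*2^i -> [28, 56, 112, 224, 448]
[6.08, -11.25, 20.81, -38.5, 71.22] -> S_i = 6.08*(-1.85)^i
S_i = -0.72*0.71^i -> [-0.72, -0.51, -0.36, -0.26, -0.18]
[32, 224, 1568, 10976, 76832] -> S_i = 32*7^i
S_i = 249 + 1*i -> [249, 250, 251, 252, 253]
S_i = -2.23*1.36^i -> [-2.23, -3.03, -4.12, -5.61, -7.63]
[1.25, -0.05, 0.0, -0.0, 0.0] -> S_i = 1.25*(-0.04)^i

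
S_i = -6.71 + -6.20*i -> [-6.71, -12.91, -19.11, -25.31, -31.51]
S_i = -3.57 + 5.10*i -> [-3.57, 1.53, 6.63, 11.73, 16.83]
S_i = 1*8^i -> [1, 8, 64, 512, 4096]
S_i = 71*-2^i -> [71, -142, 284, -568, 1136]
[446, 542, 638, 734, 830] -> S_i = 446 + 96*i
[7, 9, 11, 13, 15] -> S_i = 7 + 2*i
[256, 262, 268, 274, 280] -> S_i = 256 + 6*i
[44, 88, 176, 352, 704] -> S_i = 44*2^i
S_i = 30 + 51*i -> [30, 81, 132, 183, 234]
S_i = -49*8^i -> [-49, -392, -3136, -25088, -200704]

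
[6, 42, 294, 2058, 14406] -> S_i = 6*7^i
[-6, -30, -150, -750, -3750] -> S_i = -6*5^i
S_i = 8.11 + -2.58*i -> [8.11, 5.53, 2.95, 0.37, -2.21]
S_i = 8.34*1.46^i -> [8.34, 12.18, 17.78, 25.96, 37.89]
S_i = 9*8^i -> [9, 72, 576, 4608, 36864]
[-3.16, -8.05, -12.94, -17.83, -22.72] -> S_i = -3.16 + -4.89*i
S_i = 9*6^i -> [9, 54, 324, 1944, 11664]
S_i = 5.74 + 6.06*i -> [5.74, 11.8, 17.86, 23.92, 29.98]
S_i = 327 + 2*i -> [327, 329, 331, 333, 335]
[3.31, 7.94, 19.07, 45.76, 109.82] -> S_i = 3.31*2.40^i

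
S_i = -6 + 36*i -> [-6, 30, 66, 102, 138]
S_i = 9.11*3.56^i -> [9.11, 32.43, 115.46, 411.03, 1463.25]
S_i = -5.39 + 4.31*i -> [-5.39, -1.08, 3.23, 7.54, 11.85]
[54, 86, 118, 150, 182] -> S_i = 54 + 32*i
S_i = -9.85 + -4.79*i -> [-9.85, -14.64, -19.43, -24.22, -29.01]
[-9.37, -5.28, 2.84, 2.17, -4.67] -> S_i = Random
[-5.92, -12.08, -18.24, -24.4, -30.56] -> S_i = -5.92 + -6.16*i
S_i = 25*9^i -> [25, 225, 2025, 18225, 164025]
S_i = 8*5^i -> [8, 40, 200, 1000, 5000]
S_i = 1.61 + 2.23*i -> [1.61, 3.84, 6.07, 8.3, 10.53]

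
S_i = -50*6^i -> [-50, -300, -1800, -10800, -64800]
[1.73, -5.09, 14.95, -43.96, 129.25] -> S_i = 1.73*(-2.94)^i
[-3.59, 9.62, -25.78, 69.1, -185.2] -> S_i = -3.59*(-2.68)^i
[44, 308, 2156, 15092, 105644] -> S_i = 44*7^i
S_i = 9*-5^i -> [9, -45, 225, -1125, 5625]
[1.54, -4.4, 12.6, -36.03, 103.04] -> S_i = 1.54*(-2.86)^i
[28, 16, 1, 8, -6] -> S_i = Random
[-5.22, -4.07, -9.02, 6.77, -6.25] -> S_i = Random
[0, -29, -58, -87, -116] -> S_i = 0 + -29*i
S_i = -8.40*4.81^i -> [-8.4, -40.4, -194.34, -934.79, -4496.34]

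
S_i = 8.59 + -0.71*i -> [8.59, 7.88, 7.17, 6.46, 5.75]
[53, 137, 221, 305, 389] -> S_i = 53 + 84*i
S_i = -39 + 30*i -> [-39, -9, 21, 51, 81]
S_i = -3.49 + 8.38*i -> [-3.49, 4.89, 13.27, 21.65, 30.03]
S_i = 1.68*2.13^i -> [1.68, 3.58, 7.62, 16.23, 34.58]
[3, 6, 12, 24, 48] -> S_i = 3*2^i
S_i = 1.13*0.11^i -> [1.13, 0.12, 0.01, 0.0, 0.0]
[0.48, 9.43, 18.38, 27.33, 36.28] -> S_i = 0.48 + 8.95*i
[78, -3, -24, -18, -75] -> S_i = Random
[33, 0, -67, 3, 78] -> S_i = Random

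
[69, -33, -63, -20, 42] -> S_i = Random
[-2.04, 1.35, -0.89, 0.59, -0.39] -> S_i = -2.04*(-0.66)^i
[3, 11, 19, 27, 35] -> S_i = 3 + 8*i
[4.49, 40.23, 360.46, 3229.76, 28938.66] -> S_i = 4.49*8.96^i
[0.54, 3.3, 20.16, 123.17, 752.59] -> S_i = 0.54*6.11^i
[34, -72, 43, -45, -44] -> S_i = Random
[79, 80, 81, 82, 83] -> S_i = 79 + 1*i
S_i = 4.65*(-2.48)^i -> [4.65, -11.53, 28.6, -70.93, 175.9]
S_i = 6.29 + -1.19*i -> [6.29, 5.1, 3.91, 2.72, 1.53]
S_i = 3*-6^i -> [3, -18, 108, -648, 3888]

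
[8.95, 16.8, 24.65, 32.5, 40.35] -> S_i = 8.95 + 7.85*i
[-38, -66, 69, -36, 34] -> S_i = Random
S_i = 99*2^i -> [99, 198, 396, 792, 1584]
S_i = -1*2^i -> [-1, -2, -4, -8, -16]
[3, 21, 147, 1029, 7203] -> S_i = 3*7^i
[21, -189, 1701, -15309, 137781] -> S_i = 21*-9^i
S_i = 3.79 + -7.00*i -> [3.79, -3.21, -10.21, -17.21, -24.21]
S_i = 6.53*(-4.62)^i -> [6.53, -30.17, 139.38, -643.93, 2974.96]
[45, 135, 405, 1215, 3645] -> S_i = 45*3^i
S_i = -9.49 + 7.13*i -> [-9.49, -2.36, 4.77, 11.9, 19.03]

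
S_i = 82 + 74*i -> [82, 156, 230, 304, 378]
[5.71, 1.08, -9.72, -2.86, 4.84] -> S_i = Random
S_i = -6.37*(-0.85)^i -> [-6.37, 5.41, -4.6, 3.91, -3.33]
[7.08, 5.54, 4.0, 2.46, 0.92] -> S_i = 7.08 + -1.54*i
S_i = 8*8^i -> [8, 64, 512, 4096, 32768]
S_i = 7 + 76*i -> [7, 83, 159, 235, 311]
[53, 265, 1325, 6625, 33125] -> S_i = 53*5^i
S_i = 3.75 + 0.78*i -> [3.75, 4.53, 5.31, 6.09, 6.87]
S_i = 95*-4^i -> [95, -380, 1520, -6080, 24320]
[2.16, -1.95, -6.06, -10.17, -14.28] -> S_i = 2.16 + -4.11*i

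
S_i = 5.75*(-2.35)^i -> [5.75, -13.51, 31.75, -74.62, 175.36]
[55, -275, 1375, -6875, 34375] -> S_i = 55*-5^i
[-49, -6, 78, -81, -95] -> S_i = Random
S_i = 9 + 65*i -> [9, 74, 139, 204, 269]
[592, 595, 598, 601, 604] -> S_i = 592 + 3*i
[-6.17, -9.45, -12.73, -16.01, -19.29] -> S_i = -6.17 + -3.28*i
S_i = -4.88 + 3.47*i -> [-4.88, -1.41, 2.06, 5.53, 9.0]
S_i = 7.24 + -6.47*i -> [7.24, 0.77, -5.7, -12.17, -18.64]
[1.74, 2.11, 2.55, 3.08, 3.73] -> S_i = 1.74*1.21^i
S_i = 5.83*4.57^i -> [5.83, 26.64, 121.76, 556.44, 2542.92]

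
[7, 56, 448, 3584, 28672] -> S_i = 7*8^i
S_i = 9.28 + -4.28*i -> [9.28, 5.0, 0.72, -3.56, -7.84]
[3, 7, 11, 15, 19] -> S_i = 3 + 4*i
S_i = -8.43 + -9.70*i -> [-8.43, -18.13, -27.83, -37.53, -47.23]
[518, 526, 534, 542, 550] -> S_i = 518 + 8*i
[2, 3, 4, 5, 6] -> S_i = 2 + 1*i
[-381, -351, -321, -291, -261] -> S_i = -381 + 30*i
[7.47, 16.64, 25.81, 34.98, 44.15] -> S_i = 7.47 + 9.17*i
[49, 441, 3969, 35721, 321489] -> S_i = 49*9^i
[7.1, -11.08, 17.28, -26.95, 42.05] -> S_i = 7.10*(-1.56)^i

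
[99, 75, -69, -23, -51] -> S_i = Random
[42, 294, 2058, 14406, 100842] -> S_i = 42*7^i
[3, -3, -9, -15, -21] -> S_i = 3 + -6*i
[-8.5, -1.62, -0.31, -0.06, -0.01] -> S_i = -8.50*0.19^i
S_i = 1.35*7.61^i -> [1.35, 10.27, 78.18, 594.96, 4527.65]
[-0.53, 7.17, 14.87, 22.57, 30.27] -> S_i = -0.53 + 7.70*i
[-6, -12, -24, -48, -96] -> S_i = -6*2^i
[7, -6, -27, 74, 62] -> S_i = Random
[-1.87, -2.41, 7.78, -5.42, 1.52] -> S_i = Random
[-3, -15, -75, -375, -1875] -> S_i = -3*5^i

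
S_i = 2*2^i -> [2, 4, 8, 16, 32]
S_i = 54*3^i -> [54, 162, 486, 1458, 4374]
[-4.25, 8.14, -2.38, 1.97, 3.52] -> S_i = Random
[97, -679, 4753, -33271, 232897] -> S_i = 97*-7^i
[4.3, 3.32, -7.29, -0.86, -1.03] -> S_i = Random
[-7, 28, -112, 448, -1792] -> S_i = -7*-4^i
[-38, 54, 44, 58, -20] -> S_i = Random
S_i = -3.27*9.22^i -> [-3.27, -30.15, -277.98, -2562.95, -23630.42]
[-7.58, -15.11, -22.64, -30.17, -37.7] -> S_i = -7.58 + -7.53*i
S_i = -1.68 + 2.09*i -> [-1.68, 0.41, 2.5, 4.59, 6.68]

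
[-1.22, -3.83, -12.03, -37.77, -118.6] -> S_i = -1.22*3.14^i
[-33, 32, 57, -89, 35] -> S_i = Random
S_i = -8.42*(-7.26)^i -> [-8.42, 61.13, -443.8, 3221.97, -23391.53]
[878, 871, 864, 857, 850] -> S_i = 878 + -7*i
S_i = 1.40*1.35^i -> [1.4, 1.89, 2.55, 3.44, 4.65]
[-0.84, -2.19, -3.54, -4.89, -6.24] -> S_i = -0.84 + -1.35*i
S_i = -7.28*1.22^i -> [-7.28, -8.88, -10.84, -13.22, -16.13]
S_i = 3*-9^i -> [3, -27, 243, -2187, 19683]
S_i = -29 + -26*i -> [-29, -55, -81, -107, -133]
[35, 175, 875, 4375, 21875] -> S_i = 35*5^i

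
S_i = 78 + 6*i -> [78, 84, 90, 96, 102]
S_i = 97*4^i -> [97, 388, 1552, 6208, 24832]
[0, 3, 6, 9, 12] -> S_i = 0 + 3*i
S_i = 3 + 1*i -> [3, 4, 5, 6, 7]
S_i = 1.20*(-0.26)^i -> [1.2, -0.31, 0.08, -0.02, 0.01]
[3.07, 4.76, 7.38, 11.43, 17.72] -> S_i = 3.07*1.55^i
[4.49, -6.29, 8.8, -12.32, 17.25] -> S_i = 4.49*(-1.40)^i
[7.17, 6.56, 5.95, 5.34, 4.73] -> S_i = 7.17 + -0.61*i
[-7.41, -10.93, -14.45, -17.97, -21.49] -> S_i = -7.41 + -3.52*i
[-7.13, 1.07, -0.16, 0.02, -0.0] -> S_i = -7.13*(-0.15)^i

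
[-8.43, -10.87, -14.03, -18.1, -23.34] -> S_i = -8.43*1.29^i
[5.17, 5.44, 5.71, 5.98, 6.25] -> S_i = 5.17 + 0.27*i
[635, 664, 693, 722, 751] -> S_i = 635 + 29*i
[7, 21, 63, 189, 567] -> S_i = 7*3^i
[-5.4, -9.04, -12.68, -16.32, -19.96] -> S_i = -5.40 + -3.64*i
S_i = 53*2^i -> [53, 106, 212, 424, 848]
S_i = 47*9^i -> [47, 423, 3807, 34263, 308367]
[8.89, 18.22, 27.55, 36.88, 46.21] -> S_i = 8.89 + 9.33*i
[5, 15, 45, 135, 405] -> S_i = 5*3^i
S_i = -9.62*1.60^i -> [-9.62, -15.39, -24.63, -39.4, -63.05]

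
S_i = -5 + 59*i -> [-5, 54, 113, 172, 231]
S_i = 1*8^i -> [1, 8, 64, 512, 4096]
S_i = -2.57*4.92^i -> [-2.57, -12.64, -62.21, -306.08, -1505.89]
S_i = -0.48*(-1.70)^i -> [-0.48, 0.82, -1.39, 2.36, -4.01]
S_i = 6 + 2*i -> [6, 8, 10, 12, 14]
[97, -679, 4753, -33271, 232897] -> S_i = 97*-7^i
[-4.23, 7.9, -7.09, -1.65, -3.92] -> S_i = Random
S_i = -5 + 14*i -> [-5, 9, 23, 37, 51]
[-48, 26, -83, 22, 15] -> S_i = Random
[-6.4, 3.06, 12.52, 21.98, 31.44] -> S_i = -6.40 + 9.46*i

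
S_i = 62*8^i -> [62, 496, 3968, 31744, 253952]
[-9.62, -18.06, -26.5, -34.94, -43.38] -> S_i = -9.62 + -8.44*i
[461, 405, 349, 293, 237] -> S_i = 461 + -56*i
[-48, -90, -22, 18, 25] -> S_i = Random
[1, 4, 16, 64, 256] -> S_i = 1*4^i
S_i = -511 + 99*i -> [-511, -412, -313, -214, -115]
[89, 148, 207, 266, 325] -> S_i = 89 + 59*i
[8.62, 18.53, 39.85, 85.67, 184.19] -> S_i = 8.62*2.15^i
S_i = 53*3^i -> [53, 159, 477, 1431, 4293]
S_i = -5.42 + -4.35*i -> [-5.42, -9.77, -14.12, -18.47, -22.82]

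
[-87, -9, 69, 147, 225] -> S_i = -87 + 78*i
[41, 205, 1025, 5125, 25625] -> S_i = 41*5^i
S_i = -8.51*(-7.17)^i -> [-8.51, 61.02, -437.49, 3136.8, -22490.87]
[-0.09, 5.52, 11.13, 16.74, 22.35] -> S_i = -0.09 + 5.61*i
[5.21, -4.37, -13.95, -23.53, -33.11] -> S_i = 5.21 + -9.58*i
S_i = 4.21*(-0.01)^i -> [4.21, -0.04, 0.0, -0.0, 0.0]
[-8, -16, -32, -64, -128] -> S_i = -8*2^i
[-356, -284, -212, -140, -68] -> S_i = -356 + 72*i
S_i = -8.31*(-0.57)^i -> [-8.31, 4.74, -2.7, 1.54, -0.88]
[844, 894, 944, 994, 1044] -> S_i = 844 + 50*i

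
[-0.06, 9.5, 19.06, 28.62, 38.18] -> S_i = -0.06 + 9.56*i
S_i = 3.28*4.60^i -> [3.28, 15.09, 69.4, 319.26, 1468.61]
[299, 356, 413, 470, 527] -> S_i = 299 + 57*i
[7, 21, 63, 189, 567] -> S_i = 7*3^i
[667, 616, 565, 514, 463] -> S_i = 667 + -51*i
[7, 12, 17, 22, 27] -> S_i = 7 + 5*i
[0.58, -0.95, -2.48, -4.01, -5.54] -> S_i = 0.58 + -1.53*i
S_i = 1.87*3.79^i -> [1.87, 7.09, 26.86, 101.8, 385.83]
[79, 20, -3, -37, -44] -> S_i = Random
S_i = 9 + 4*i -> [9, 13, 17, 21, 25]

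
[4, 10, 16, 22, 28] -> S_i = 4 + 6*i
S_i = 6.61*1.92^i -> [6.61, 12.69, 24.37, 46.78, 89.83]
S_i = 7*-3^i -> [7, -21, 63, -189, 567]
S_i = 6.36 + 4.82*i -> [6.36, 11.18, 16.0, 20.82, 25.64]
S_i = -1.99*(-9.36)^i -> [-1.99, 18.63, -174.34, 1631.85, -15274.13]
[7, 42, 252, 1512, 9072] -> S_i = 7*6^i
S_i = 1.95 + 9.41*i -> [1.95, 11.36, 20.77, 30.18, 39.59]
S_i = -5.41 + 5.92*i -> [-5.41, 0.51, 6.43, 12.35, 18.27]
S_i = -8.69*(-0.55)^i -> [-8.69, 4.78, -2.63, 1.45, -0.8]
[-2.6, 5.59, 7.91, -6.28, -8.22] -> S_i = Random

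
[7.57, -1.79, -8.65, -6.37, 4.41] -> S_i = Random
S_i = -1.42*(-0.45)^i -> [-1.42, 0.64, -0.29, 0.13, -0.06]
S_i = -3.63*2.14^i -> [-3.63, -7.77, -16.62, -35.58, -76.13]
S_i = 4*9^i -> [4, 36, 324, 2916, 26244]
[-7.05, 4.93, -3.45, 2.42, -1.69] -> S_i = -7.05*(-0.70)^i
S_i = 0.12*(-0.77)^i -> [0.12, -0.09, 0.07, -0.05, 0.04]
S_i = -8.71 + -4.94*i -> [-8.71, -13.65, -18.59, -23.53, -28.47]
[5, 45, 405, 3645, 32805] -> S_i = 5*9^i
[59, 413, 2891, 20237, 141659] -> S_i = 59*7^i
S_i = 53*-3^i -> [53, -159, 477, -1431, 4293]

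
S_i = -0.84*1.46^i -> [-0.84, -1.23, -1.79, -2.61, -3.82]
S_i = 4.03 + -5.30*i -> [4.03, -1.27, -6.57, -11.87, -17.17]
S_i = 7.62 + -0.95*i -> [7.62, 6.67, 5.72, 4.77, 3.82]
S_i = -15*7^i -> [-15, -105, -735, -5145, -36015]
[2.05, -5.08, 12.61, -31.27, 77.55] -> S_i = 2.05*(-2.48)^i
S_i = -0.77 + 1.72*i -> [-0.77, 0.95, 2.67, 4.39, 6.11]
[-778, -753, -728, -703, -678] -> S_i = -778 + 25*i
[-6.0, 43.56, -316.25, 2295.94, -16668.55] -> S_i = -6.00*(-7.26)^i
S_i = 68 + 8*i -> [68, 76, 84, 92, 100]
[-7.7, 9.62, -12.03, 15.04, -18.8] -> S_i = -7.70*(-1.25)^i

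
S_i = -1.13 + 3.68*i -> [-1.13, 2.55, 6.23, 9.91, 13.59]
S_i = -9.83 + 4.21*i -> [-9.83, -5.62, -1.41, 2.8, 7.01]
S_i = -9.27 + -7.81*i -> [-9.27, -17.08, -24.89, -32.7, -40.51]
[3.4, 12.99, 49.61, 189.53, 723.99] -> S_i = 3.40*3.82^i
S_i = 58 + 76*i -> [58, 134, 210, 286, 362]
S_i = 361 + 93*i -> [361, 454, 547, 640, 733]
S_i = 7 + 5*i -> [7, 12, 17, 22, 27]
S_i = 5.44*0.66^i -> [5.44, 3.59, 2.37, 1.56, 1.03]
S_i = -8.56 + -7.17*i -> [-8.56, -15.73, -22.9, -30.07, -37.24]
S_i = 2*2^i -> [2, 4, 8, 16, 32]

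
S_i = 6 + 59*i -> [6, 65, 124, 183, 242]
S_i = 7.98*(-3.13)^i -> [7.98, -24.98, 78.18, -244.7, 765.91]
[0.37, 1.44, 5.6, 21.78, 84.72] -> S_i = 0.37*3.89^i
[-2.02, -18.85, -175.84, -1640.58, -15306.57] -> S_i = -2.02*9.33^i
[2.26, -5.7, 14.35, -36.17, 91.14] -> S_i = 2.26*(-2.52)^i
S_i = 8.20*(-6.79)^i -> [8.2, -55.68, 378.05, -2566.98, 17429.82]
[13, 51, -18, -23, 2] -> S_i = Random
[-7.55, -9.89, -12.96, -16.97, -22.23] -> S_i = -7.55*1.31^i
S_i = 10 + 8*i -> [10, 18, 26, 34, 42]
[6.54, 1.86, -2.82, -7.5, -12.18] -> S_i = 6.54 + -4.68*i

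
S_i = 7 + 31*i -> [7, 38, 69, 100, 131]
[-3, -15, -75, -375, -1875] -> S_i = -3*5^i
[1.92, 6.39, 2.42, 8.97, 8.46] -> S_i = Random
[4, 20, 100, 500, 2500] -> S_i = 4*5^i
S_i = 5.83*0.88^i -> [5.83, 5.13, 4.51, 3.97, 3.5]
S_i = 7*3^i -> [7, 21, 63, 189, 567]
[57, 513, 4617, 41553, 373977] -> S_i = 57*9^i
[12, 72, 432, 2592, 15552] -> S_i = 12*6^i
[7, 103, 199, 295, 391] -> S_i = 7 + 96*i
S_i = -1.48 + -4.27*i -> [-1.48, -5.75, -10.02, -14.29, -18.56]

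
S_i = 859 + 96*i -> [859, 955, 1051, 1147, 1243]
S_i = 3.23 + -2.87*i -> [3.23, 0.36, -2.51, -5.38, -8.25]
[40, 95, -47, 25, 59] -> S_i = Random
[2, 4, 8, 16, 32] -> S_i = 2*2^i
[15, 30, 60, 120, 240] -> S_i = 15*2^i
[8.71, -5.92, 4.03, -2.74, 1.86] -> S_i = 8.71*(-0.68)^i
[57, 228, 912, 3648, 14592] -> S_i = 57*4^i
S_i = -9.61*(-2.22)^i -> [-9.61, 21.33, -47.36, 105.14, -233.42]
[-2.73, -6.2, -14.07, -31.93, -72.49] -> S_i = -2.73*2.27^i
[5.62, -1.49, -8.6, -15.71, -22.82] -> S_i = 5.62 + -7.11*i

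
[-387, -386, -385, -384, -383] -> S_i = -387 + 1*i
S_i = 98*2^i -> [98, 196, 392, 784, 1568]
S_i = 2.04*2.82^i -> [2.04, 5.75, 16.22, 45.75, 129.01]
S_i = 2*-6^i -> [2, -12, 72, -432, 2592]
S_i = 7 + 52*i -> [7, 59, 111, 163, 215]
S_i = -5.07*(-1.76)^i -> [-5.07, 8.92, -15.7, 27.64, -48.65]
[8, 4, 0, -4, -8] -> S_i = 8 + -4*i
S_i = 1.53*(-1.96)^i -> [1.53, -3.0, 5.88, -11.52, 22.58]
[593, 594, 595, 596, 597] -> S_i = 593 + 1*i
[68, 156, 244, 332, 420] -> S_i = 68 + 88*i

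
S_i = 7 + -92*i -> [7, -85, -177, -269, -361]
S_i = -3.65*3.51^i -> [-3.65, -12.81, -44.97, -157.84, -554.01]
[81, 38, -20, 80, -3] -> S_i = Random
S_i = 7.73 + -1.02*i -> [7.73, 6.71, 5.69, 4.67, 3.65]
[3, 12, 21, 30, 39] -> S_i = 3 + 9*i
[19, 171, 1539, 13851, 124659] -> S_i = 19*9^i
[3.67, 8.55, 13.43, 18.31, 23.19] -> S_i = 3.67 + 4.88*i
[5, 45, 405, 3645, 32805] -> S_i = 5*9^i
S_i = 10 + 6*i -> [10, 16, 22, 28, 34]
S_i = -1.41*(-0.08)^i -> [-1.41, 0.11, -0.01, 0.0, -0.0]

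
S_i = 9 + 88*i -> [9, 97, 185, 273, 361]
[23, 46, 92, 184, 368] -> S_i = 23*2^i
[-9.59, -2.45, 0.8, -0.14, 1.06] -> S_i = Random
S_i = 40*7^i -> [40, 280, 1960, 13720, 96040]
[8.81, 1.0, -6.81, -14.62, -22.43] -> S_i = 8.81 + -7.81*i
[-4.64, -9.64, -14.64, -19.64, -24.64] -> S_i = -4.64 + -5.00*i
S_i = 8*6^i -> [8, 48, 288, 1728, 10368]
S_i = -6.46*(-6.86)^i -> [-6.46, 44.32, -304.01, 2085.47, -14306.35]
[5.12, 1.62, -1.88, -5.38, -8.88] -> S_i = 5.12 + -3.50*i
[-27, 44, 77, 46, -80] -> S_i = Random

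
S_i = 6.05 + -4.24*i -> [6.05, 1.81, -2.43, -6.67, -10.91]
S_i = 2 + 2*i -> [2, 4, 6, 8, 10]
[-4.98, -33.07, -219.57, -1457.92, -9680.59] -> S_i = -4.98*6.64^i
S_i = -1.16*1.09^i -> [-1.16, -1.26, -1.38, -1.5, -1.64]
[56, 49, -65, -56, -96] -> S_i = Random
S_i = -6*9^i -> [-6, -54, -486, -4374, -39366]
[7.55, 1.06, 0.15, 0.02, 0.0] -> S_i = 7.55*0.14^i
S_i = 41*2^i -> [41, 82, 164, 328, 656]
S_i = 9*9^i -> [9, 81, 729, 6561, 59049]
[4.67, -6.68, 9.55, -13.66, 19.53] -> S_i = 4.67*(-1.43)^i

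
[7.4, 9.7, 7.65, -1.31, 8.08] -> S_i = Random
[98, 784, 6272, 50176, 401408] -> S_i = 98*8^i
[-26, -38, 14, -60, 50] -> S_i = Random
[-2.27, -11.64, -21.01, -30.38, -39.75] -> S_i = -2.27 + -9.37*i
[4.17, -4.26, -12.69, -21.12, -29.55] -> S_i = 4.17 + -8.43*i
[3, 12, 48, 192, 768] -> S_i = 3*4^i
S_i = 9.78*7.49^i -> [9.78, 73.25, 548.66, 4109.46, 30779.82]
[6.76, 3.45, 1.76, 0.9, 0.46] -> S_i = 6.76*0.51^i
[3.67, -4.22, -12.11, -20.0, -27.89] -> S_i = 3.67 + -7.89*i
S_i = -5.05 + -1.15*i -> [-5.05, -6.2, -7.35, -8.5, -9.65]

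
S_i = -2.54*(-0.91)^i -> [-2.54, 2.31, -2.1, 1.91, -1.74]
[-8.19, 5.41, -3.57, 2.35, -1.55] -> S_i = -8.19*(-0.66)^i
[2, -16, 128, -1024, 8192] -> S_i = 2*-8^i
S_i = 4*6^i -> [4, 24, 144, 864, 5184]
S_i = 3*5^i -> [3, 15, 75, 375, 1875]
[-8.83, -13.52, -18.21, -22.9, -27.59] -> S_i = -8.83 + -4.69*i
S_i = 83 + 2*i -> [83, 85, 87, 89, 91]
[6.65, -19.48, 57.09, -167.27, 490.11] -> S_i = 6.65*(-2.93)^i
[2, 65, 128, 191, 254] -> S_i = 2 + 63*i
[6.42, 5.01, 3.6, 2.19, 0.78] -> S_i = 6.42 + -1.41*i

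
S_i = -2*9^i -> [-2, -18, -162, -1458, -13122]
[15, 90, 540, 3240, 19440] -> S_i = 15*6^i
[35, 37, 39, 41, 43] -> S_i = 35 + 2*i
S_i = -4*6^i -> [-4, -24, -144, -864, -5184]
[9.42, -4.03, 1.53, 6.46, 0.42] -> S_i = Random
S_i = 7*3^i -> [7, 21, 63, 189, 567]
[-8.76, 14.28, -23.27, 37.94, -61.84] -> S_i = -8.76*(-1.63)^i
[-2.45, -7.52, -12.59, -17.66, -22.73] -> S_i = -2.45 + -5.07*i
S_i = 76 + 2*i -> [76, 78, 80, 82, 84]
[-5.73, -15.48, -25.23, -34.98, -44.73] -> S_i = -5.73 + -9.75*i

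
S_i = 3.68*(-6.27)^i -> [3.68, -23.07, 144.67, -907.09, 5687.46]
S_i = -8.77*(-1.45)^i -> [-8.77, 12.72, -18.44, 26.74, -38.77]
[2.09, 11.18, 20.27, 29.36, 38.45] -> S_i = 2.09 + 9.09*i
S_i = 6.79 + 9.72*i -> [6.79, 16.51, 26.23, 35.95, 45.67]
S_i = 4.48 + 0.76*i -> [4.48, 5.24, 6.0, 6.76, 7.52]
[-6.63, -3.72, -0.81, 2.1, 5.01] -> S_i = -6.63 + 2.91*i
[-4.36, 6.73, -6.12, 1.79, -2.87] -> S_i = Random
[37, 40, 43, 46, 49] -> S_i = 37 + 3*i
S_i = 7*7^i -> [7, 49, 343, 2401, 16807]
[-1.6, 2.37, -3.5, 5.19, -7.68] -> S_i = -1.60*(-1.48)^i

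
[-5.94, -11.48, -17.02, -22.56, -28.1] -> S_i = -5.94 + -5.54*i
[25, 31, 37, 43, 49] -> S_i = 25 + 6*i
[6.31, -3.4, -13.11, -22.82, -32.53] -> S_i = 6.31 + -9.71*i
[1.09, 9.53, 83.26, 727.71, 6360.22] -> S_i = 1.09*8.74^i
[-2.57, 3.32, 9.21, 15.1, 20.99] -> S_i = -2.57 + 5.89*i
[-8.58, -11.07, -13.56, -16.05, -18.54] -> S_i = -8.58 + -2.49*i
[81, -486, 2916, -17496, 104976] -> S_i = 81*-6^i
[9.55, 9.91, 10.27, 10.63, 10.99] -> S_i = 9.55 + 0.36*i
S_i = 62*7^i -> [62, 434, 3038, 21266, 148862]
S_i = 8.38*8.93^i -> [8.38, 74.83, 668.26, 5967.58, 53290.51]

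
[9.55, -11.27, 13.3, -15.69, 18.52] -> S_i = 9.55*(-1.18)^i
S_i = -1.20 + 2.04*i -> [-1.2, 0.84, 2.88, 4.92, 6.96]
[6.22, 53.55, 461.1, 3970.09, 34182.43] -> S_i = 6.22*8.61^i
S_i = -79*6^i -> [-79, -474, -2844, -17064, -102384]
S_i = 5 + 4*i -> [5, 9, 13, 17, 21]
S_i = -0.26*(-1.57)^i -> [-0.26, 0.41, -0.64, 1.01, -1.58]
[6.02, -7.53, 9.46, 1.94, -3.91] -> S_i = Random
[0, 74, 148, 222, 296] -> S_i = 0 + 74*i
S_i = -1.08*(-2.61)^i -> [-1.08, 2.82, -7.36, 19.2, -50.12]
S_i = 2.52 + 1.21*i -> [2.52, 3.73, 4.94, 6.15, 7.36]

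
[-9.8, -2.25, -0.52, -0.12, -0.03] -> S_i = -9.80*0.23^i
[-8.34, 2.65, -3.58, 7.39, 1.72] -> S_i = Random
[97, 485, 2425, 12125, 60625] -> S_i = 97*5^i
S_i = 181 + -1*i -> [181, 180, 179, 178, 177]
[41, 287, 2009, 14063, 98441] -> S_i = 41*7^i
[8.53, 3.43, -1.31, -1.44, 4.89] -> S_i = Random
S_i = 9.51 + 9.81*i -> [9.51, 19.32, 29.13, 38.94, 48.75]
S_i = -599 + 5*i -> [-599, -594, -589, -584, -579]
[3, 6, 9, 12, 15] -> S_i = 3 + 3*i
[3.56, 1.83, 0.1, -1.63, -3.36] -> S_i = 3.56 + -1.73*i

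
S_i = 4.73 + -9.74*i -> [4.73, -5.01, -14.75, -24.49, -34.23]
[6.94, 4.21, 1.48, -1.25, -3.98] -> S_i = 6.94 + -2.73*i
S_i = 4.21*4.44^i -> [4.21, 18.69, 82.99, 368.49, 1636.12]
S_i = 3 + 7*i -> [3, 10, 17, 24, 31]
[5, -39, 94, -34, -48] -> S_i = Random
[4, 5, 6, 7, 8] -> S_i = 4 + 1*i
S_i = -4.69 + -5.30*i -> [-4.69, -9.99, -15.29, -20.59, -25.89]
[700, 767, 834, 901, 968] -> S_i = 700 + 67*i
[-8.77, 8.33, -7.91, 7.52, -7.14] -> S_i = -8.77*(-0.95)^i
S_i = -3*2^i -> [-3, -6, -12, -24, -48]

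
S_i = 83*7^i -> [83, 581, 4067, 28469, 199283]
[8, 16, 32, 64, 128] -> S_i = 8*2^i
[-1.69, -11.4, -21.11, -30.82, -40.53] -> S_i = -1.69 + -9.71*i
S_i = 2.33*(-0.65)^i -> [2.33, -1.51, 0.98, -0.64, 0.42]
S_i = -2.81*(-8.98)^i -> [-2.81, 25.23, -226.6, 2034.86, -18273.08]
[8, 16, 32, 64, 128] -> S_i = 8*2^i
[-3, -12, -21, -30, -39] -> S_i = -3 + -9*i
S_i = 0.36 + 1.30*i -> [0.36, 1.66, 2.96, 4.26, 5.56]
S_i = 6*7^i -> [6, 42, 294, 2058, 14406]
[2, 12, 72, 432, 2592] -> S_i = 2*6^i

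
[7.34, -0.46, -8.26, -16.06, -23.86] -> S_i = 7.34 + -7.80*i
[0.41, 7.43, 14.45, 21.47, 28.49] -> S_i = 0.41 + 7.02*i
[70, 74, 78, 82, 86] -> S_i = 70 + 4*i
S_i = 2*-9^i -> [2, -18, 162, -1458, 13122]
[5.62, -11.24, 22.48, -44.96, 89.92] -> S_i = 5.62*(-2.00)^i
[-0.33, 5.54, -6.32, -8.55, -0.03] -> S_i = Random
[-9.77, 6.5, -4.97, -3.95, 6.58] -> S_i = Random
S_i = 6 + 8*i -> [6, 14, 22, 30, 38]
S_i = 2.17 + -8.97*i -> [2.17, -6.8, -15.77, -24.74, -33.71]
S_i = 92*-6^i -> [92, -552, 3312, -19872, 119232]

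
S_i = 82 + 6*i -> [82, 88, 94, 100, 106]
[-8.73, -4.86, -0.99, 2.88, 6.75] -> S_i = -8.73 + 3.87*i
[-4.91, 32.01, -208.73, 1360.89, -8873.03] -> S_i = -4.91*(-6.52)^i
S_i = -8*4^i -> [-8, -32, -128, -512, -2048]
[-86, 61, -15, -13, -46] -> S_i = Random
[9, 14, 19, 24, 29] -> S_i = 9 + 5*i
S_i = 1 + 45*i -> [1, 46, 91, 136, 181]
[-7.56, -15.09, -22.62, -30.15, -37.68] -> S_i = -7.56 + -7.53*i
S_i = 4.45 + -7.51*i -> [4.45, -3.06, -10.57, -18.08, -25.59]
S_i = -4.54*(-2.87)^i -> [-4.54, 13.03, -37.4, 107.33, -308.02]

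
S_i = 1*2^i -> [1, 2, 4, 8, 16]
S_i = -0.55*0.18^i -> [-0.55, -0.1, -0.02, -0.0, -0.0]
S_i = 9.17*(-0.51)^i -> [9.17, -4.68, 2.39, -1.22, 0.62]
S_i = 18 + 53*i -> [18, 71, 124, 177, 230]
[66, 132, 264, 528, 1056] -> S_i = 66*2^i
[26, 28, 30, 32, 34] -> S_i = 26 + 2*i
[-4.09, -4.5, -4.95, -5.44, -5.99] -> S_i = -4.09*1.10^i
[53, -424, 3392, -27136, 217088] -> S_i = 53*-8^i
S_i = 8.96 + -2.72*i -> [8.96, 6.24, 3.52, 0.8, -1.92]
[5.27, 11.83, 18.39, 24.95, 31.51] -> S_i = 5.27 + 6.56*i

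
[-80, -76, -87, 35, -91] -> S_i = Random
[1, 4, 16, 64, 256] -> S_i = 1*4^i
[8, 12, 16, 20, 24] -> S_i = 8 + 4*i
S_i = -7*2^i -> [-7, -14, -28, -56, -112]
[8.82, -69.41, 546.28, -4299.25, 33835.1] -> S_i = 8.82*(-7.87)^i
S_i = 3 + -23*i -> [3, -20, -43, -66, -89]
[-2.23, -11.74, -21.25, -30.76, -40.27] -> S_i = -2.23 + -9.51*i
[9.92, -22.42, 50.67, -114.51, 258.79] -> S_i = 9.92*(-2.26)^i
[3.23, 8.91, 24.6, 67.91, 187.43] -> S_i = 3.23*2.76^i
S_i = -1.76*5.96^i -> [-1.76, -10.49, -62.52, -372.61, -2220.74]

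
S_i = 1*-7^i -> [1, -7, 49, -343, 2401]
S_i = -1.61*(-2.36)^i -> [-1.61, 3.8, -8.97, 21.16, -49.94]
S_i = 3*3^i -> [3, 9, 27, 81, 243]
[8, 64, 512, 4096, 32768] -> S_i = 8*8^i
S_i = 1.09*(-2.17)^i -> [1.09, -2.37, 5.13, -11.14, 24.17]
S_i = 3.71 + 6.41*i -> [3.71, 10.12, 16.53, 22.94, 29.35]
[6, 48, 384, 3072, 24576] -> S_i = 6*8^i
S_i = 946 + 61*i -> [946, 1007, 1068, 1129, 1190]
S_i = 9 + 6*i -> [9, 15, 21, 27, 33]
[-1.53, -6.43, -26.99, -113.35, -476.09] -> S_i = -1.53*4.20^i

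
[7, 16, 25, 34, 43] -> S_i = 7 + 9*i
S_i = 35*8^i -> [35, 280, 2240, 17920, 143360]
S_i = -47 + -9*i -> [-47, -56, -65, -74, -83]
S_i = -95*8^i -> [-95, -760, -6080, -48640, -389120]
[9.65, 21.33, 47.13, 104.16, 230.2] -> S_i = 9.65*2.21^i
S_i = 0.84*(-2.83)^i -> [0.84, -2.38, 6.73, -19.04, 53.88]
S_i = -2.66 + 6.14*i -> [-2.66, 3.48, 9.62, 15.76, 21.9]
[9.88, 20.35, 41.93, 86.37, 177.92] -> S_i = 9.88*2.06^i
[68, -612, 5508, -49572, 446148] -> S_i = 68*-9^i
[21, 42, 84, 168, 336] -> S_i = 21*2^i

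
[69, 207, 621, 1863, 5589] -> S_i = 69*3^i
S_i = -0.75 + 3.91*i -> [-0.75, 3.16, 7.07, 10.98, 14.89]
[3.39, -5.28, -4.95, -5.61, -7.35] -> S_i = Random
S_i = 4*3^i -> [4, 12, 36, 108, 324]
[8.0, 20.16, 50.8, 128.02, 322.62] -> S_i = 8.00*2.52^i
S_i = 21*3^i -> [21, 63, 189, 567, 1701]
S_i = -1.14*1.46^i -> [-1.14, -1.66, -2.43, -3.55, -5.18]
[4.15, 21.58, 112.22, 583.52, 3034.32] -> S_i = 4.15*5.20^i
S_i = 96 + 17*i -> [96, 113, 130, 147, 164]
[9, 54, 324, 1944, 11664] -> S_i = 9*6^i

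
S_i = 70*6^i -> [70, 420, 2520, 15120, 90720]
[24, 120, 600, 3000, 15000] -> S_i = 24*5^i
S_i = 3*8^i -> [3, 24, 192, 1536, 12288]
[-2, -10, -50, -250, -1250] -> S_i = -2*5^i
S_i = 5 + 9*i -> [5, 14, 23, 32, 41]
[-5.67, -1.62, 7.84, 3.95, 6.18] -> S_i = Random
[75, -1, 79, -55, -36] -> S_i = Random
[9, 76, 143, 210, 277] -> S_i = 9 + 67*i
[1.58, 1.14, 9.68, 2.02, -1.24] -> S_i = Random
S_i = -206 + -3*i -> [-206, -209, -212, -215, -218]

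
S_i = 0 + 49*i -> [0, 49, 98, 147, 196]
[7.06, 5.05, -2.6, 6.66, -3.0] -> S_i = Random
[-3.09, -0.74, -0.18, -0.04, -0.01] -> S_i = -3.09*0.24^i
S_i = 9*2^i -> [9, 18, 36, 72, 144]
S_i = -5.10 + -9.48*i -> [-5.1, -14.58, -24.06, -33.54, -43.02]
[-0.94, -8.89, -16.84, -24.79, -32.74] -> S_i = -0.94 + -7.95*i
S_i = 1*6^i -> [1, 6, 36, 216, 1296]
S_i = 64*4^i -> [64, 256, 1024, 4096, 16384]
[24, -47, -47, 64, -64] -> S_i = Random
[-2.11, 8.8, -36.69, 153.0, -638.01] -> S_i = -2.11*(-4.17)^i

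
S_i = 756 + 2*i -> [756, 758, 760, 762, 764]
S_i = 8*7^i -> [8, 56, 392, 2744, 19208]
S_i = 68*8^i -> [68, 544, 4352, 34816, 278528]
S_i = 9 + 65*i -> [9, 74, 139, 204, 269]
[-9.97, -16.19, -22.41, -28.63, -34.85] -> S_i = -9.97 + -6.22*i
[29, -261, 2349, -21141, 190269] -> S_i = 29*-9^i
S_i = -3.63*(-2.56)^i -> [-3.63, 9.29, -23.79, 60.9, -155.91]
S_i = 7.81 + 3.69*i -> [7.81, 11.5, 15.19, 18.88, 22.57]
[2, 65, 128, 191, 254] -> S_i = 2 + 63*i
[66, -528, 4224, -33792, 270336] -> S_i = 66*-8^i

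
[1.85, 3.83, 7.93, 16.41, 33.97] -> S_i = 1.85*2.07^i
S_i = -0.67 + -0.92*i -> [-0.67, -1.59, -2.51, -3.43, -4.35]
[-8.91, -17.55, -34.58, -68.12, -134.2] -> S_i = -8.91*1.97^i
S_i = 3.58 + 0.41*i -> [3.58, 3.99, 4.4, 4.81, 5.22]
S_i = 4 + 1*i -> [4, 5, 6, 7, 8]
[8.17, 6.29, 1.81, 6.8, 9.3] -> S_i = Random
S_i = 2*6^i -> [2, 12, 72, 432, 2592]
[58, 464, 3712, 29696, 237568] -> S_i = 58*8^i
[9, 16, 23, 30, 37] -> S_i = 9 + 7*i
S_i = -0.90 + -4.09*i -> [-0.9, -4.99, -9.08, -13.17, -17.26]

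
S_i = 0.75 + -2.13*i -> [0.75, -1.38, -3.51, -5.64, -7.77]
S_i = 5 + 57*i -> [5, 62, 119, 176, 233]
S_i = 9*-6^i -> [9, -54, 324, -1944, 11664]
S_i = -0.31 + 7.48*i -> [-0.31, 7.17, 14.65, 22.13, 29.61]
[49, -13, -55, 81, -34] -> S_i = Random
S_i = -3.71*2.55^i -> [-3.71, -9.46, -24.12, -61.52, -156.87]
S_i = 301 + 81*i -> [301, 382, 463, 544, 625]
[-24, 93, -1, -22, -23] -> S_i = Random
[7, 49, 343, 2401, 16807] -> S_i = 7*7^i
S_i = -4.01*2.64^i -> [-4.01, -10.59, -27.95, -73.78, -194.79]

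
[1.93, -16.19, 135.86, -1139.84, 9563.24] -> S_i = 1.93*(-8.39)^i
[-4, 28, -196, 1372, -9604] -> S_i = -4*-7^i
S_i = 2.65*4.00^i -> [2.65, 10.6, 42.4, 169.6, 678.4]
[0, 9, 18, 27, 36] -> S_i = 0 + 9*i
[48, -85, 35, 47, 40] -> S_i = Random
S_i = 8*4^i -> [8, 32, 128, 512, 2048]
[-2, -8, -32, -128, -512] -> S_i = -2*4^i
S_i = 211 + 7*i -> [211, 218, 225, 232, 239]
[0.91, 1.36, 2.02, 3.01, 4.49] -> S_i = 0.91*1.49^i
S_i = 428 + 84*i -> [428, 512, 596, 680, 764]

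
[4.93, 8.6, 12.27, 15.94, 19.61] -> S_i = 4.93 + 3.67*i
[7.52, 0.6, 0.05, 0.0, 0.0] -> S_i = 7.52*0.08^i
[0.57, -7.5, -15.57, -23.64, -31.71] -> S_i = 0.57 + -8.07*i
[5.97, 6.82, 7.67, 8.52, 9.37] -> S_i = 5.97 + 0.85*i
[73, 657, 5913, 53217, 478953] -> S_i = 73*9^i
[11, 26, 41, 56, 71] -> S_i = 11 + 15*i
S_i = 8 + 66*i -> [8, 74, 140, 206, 272]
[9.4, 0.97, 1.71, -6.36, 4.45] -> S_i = Random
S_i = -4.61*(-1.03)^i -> [-4.61, 4.75, -4.89, 5.04, -5.19]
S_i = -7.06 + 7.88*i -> [-7.06, 0.82, 8.7, 16.58, 24.46]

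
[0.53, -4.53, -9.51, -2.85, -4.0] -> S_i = Random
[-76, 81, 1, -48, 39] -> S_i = Random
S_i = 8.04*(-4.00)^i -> [8.04, -32.16, 128.64, -514.56, 2058.24]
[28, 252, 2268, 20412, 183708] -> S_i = 28*9^i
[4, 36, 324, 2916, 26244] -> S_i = 4*9^i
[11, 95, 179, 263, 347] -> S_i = 11 + 84*i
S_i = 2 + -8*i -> [2, -6, -14, -22, -30]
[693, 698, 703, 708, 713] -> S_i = 693 + 5*i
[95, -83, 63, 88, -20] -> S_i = Random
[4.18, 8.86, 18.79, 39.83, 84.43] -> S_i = 4.18*2.12^i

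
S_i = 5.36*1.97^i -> [5.36, 10.56, 20.8, 40.98, 80.73]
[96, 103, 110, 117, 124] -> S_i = 96 + 7*i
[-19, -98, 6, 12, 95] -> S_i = Random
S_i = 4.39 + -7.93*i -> [4.39, -3.54, -11.47, -19.4, -27.33]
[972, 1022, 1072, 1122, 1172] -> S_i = 972 + 50*i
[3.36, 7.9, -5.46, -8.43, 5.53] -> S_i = Random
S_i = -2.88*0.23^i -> [-2.88, -0.66, -0.15, -0.04, -0.01]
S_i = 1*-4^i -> [1, -4, 16, -64, 256]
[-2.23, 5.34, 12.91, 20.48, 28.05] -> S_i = -2.23 + 7.57*i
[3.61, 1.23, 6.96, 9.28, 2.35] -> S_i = Random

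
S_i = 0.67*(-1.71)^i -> [0.67, -1.15, 1.96, -3.35, 5.73]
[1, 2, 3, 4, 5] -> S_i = 1 + 1*i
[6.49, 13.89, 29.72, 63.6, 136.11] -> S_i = 6.49*2.14^i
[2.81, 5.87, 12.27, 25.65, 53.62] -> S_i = 2.81*2.09^i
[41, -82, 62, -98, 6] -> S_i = Random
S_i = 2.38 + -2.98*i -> [2.38, -0.6, -3.58, -6.56, -9.54]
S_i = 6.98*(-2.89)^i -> [6.98, -20.17, 58.3, -168.48, 486.91]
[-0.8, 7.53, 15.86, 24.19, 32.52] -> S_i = -0.80 + 8.33*i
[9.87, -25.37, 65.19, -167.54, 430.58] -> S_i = 9.87*(-2.57)^i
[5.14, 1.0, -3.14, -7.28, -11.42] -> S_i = 5.14 + -4.14*i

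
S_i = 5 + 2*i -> [5, 7, 9, 11, 13]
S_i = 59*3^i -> [59, 177, 531, 1593, 4779]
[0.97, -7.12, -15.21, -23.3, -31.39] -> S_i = 0.97 + -8.09*i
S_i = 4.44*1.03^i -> [4.44, 4.57, 4.71, 4.85, 5.0]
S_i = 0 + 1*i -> [0, 1, 2, 3, 4]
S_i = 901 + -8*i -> [901, 893, 885, 877, 869]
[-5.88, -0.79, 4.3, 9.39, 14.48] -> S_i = -5.88 + 5.09*i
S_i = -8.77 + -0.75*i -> [-8.77, -9.52, -10.27, -11.02, -11.77]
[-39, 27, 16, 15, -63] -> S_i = Random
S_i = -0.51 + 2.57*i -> [-0.51, 2.06, 4.63, 7.2, 9.77]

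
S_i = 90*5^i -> [90, 450, 2250, 11250, 56250]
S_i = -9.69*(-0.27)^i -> [-9.69, 2.62, -0.71, 0.19, -0.05]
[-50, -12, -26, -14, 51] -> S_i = Random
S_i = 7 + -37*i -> [7, -30, -67, -104, -141]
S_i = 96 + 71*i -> [96, 167, 238, 309, 380]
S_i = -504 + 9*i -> [-504, -495, -486, -477, -468]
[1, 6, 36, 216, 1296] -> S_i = 1*6^i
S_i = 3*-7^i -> [3, -21, 147, -1029, 7203]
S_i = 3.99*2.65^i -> [3.99, 10.57, 28.02, 74.25, 196.77]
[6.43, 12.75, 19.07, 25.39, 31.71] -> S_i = 6.43 + 6.32*i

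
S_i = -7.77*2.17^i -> [-7.77, -16.86, -36.59, -79.4, -172.29]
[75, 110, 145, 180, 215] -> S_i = 75 + 35*i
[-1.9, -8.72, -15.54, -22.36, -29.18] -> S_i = -1.90 + -6.82*i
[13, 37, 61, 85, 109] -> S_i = 13 + 24*i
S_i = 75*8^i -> [75, 600, 4800, 38400, 307200]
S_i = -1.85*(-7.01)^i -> [-1.85, 12.97, -90.91, 637.27, -4467.29]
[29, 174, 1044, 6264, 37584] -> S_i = 29*6^i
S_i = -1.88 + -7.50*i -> [-1.88, -9.38, -16.88, -24.38, -31.88]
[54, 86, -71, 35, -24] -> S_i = Random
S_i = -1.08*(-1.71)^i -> [-1.08, 1.85, -3.16, 5.4, -9.23]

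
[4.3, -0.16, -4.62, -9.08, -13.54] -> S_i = 4.30 + -4.46*i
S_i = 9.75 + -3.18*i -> [9.75, 6.57, 3.39, 0.21, -2.97]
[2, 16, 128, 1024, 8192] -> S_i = 2*8^i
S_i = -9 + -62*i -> [-9, -71, -133, -195, -257]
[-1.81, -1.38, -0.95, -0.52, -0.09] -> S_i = -1.81 + 0.43*i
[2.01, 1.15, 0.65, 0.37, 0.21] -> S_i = 2.01*0.57^i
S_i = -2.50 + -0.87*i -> [-2.5, -3.37, -4.24, -5.11, -5.98]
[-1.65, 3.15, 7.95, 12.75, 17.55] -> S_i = -1.65 + 4.80*i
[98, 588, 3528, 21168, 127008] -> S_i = 98*6^i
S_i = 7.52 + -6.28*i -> [7.52, 1.24, -5.04, -11.32, -17.6]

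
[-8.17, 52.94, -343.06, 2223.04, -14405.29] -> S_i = -8.17*(-6.48)^i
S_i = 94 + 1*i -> [94, 95, 96, 97, 98]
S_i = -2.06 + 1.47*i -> [-2.06, -0.59, 0.88, 2.35, 3.82]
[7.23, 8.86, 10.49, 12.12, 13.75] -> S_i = 7.23 + 1.63*i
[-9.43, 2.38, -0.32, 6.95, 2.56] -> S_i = Random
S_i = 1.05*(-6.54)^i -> [1.05, -6.87, 44.91, -293.71, 1920.88]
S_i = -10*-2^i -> [-10, 20, -40, 80, -160]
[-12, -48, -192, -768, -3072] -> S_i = -12*4^i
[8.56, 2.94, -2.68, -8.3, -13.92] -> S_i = 8.56 + -5.62*i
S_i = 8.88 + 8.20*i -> [8.88, 17.08, 25.28, 33.48, 41.68]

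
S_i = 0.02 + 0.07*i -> [0.02, 0.09, 0.16, 0.23, 0.3]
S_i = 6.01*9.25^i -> [6.01, 55.59, 514.23, 4756.63, 43998.86]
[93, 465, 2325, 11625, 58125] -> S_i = 93*5^i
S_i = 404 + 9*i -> [404, 413, 422, 431, 440]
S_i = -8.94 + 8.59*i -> [-8.94, -0.35, 8.24, 16.83, 25.42]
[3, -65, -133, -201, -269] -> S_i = 3 + -68*i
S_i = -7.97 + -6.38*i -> [-7.97, -14.35, -20.73, -27.11, -33.49]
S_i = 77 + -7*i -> [77, 70, 63, 56, 49]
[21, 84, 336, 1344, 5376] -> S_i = 21*4^i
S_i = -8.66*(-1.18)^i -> [-8.66, 10.22, -12.06, 14.23, -16.79]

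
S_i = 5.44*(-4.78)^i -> [5.44, -26.0, 124.3, -594.13, 2839.95]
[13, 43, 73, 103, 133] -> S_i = 13 + 30*i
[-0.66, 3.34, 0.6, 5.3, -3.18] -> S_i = Random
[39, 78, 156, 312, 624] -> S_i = 39*2^i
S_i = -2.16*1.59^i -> [-2.16, -3.43, -5.46, -8.68, -13.81]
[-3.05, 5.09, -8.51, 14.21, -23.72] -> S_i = -3.05*(-1.67)^i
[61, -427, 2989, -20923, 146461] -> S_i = 61*-7^i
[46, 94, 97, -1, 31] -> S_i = Random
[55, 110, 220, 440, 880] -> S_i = 55*2^i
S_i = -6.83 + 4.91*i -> [-6.83, -1.92, 2.99, 7.9, 12.81]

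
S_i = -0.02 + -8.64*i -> [-0.02, -8.66, -17.3, -25.94, -34.58]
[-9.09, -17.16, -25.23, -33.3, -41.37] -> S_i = -9.09 + -8.07*i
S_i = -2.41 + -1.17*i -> [-2.41, -3.58, -4.75, -5.92, -7.09]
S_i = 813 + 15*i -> [813, 828, 843, 858, 873]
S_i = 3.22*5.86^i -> [3.22, 18.87, 110.57, 647.96, 3797.05]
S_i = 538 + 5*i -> [538, 543, 548, 553, 558]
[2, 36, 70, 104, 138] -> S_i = 2 + 34*i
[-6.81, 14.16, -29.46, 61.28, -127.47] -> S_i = -6.81*(-2.08)^i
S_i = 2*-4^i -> [2, -8, 32, -128, 512]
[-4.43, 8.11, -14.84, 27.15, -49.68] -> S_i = -4.43*(-1.83)^i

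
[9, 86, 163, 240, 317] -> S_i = 9 + 77*i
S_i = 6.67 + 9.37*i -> [6.67, 16.04, 25.41, 34.78, 44.15]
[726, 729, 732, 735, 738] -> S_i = 726 + 3*i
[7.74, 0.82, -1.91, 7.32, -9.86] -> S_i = Random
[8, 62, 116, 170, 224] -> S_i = 8 + 54*i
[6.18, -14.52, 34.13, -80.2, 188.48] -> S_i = 6.18*(-2.35)^i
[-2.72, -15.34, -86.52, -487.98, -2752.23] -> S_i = -2.72*5.64^i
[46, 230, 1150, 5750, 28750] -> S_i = 46*5^i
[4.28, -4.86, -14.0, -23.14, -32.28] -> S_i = 4.28 + -9.14*i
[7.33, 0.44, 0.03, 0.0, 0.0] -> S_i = 7.33*0.06^i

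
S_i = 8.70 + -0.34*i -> [8.7, 8.36, 8.02, 7.68, 7.34]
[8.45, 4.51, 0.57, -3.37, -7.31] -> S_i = 8.45 + -3.94*i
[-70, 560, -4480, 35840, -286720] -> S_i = -70*-8^i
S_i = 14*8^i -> [14, 112, 896, 7168, 57344]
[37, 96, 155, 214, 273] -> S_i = 37 + 59*i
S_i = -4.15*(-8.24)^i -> [-4.15, 34.2, -281.78, 2321.83, -19131.85]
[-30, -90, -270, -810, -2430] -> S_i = -30*3^i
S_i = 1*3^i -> [1, 3, 9, 27, 81]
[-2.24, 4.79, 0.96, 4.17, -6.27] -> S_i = Random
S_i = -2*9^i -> [-2, -18, -162, -1458, -13122]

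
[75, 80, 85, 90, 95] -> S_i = 75 + 5*i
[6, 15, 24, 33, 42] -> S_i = 6 + 9*i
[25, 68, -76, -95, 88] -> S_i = Random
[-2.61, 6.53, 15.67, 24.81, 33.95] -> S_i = -2.61 + 9.14*i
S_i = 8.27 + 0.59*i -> [8.27, 8.86, 9.45, 10.04, 10.63]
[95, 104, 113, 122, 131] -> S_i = 95 + 9*i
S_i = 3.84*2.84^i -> [3.84, 10.91, 30.97, 87.96, 249.81]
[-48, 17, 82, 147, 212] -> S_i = -48 + 65*i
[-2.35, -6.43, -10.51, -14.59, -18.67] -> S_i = -2.35 + -4.08*i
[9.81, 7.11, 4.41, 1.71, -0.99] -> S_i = 9.81 + -2.70*i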